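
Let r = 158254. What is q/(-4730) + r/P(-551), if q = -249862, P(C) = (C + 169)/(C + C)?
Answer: 206247023031/451715 ≈ 4.5659e+5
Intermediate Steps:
P(C) = (169 + C)/(2*C) (P(C) = (169 + C)/((2*C)) = (169 + C)*(1/(2*C)) = (169 + C)/(2*C))
q/(-4730) + r/P(-551) = -249862/(-4730) + 158254/(((½)*(169 - 551)/(-551))) = -249862*(-1/4730) + 158254/(((½)*(-1/551)*(-382))) = 124931/2365 + 158254/(191/551) = 124931/2365 + 158254*(551/191) = 124931/2365 + 87197954/191 = 206247023031/451715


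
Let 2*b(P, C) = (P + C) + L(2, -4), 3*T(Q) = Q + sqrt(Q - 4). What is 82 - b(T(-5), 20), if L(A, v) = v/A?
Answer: 443/6 - I/2 ≈ 73.833 - 0.5*I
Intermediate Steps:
T(Q) = Q/3 + sqrt(-4 + Q)/3 (T(Q) = (Q + sqrt(Q - 4))/3 = (Q + sqrt(-4 + Q))/3 = Q/3 + sqrt(-4 + Q)/3)
b(P, C) = -1 + C/2 + P/2 (b(P, C) = ((P + C) - 4/2)/2 = ((C + P) - 4*1/2)/2 = ((C + P) - 2)/2 = (-2 + C + P)/2 = -1 + C/2 + P/2)
82 - b(T(-5), 20) = 82 - (-1 + (1/2)*20 + ((1/3)*(-5) + sqrt(-4 - 5)/3)/2) = 82 - (-1 + 10 + (-5/3 + sqrt(-9)/3)/2) = 82 - (-1 + 10 + (-5/3 + (3*I)/3)/2) = 82 - (-1 + 10 + (-5/3 + I)/2) = 82 - (-1 + 10 + (-5/6 + I/2)) = 82 - (49/6 + I/2) = 82 + (-49/6 - I/2) = 443/6 - I/2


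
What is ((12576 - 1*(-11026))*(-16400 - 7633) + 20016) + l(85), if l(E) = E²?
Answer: -567199625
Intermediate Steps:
((12576 - 1*(-11026))*(-16400 - 7633) + 20016) + l(85) = ((12576 - 1*(-11026))*(-16400 - 7633) + 20016) + 85² = ((12576 + 11026)*(-24033) + 20016) + 7225 = (23602*(-24033) + 20016) + 7225 = (-567226866 + 20016) + 7225 = -567206850 + 7225 = -567199625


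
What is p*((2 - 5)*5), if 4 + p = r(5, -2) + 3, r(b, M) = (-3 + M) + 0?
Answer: 90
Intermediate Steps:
r(b, M) = -3 + M
p = -6 (p = -4 + ((-3 - 2) + 3) = -4 + (-5 + 3) = -4 - 2 = -6)
p*((2 - 5)*5) = -6*(2 - 5)*5 = -(-18)*5 = -6*(-15) = 90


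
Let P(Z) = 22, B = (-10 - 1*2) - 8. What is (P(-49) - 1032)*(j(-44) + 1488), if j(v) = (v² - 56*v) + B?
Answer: -5926680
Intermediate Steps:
B = -20 (B = (-10 - 2) - 8 = -12 - 8 = -20)
j(v) = -20 + v² - 56*v (j(v) = (v² - 56*v) - 20 = -20 + v² - 56*v)
(P(-49) - 1032)*(j(-44) + 1488) = (22 - 1032)*((-20 + (-44)² - 56*(-44)) + 1488) = -1010*((-20 + 1936 + 2464) + 1488) = -1010*(4380 + 1488) = -1010*5868 = -5926680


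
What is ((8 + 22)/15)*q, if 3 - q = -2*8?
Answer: 38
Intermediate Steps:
q = 19 (q = 3 - (-2)*8 = 3 - 1*(-16) = 3 + 16 = 19)
((8 + 22)/15)*q = ((8 + 22)/15)*19 = ((1/15)*30)*19 = 2*19 = 38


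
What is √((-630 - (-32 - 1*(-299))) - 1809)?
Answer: I*√2706 ≈ 52.019*I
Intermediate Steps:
√((-630 - (-32 - 1*(-299))) - 1809) = √((-630 - (-32 + 299)) - 1809) = √((-630 - 1*267) - 1809) = √((-630 - 267) - 1809) = √(-897 - 1809) = √(-2706) = I*√2706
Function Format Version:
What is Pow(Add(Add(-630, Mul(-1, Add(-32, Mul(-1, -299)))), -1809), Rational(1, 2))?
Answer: Mul(I, Pow(2706, Rational(1, 2))) ≈ Mul(52.019, I)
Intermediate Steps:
Pow(Add(Add(-630, Mul(-1, Add(-32, Mul(-1, -299)))), -1809), Rational(1, 2)) = Pow(Add(Add(-630, Mul(-1, Add(-32, 299))), -1809), Rational(1, 2)) = Pow(Add(Add(-630, Mul(-1, 267)), -1809), Rational(1, 2)) = Pow(Add(Add(-630, -267), -1809), Rational(1, 2)) = Pow(Add(-897, -1809), Rational(1, 2)) = Pow(-2706, Rational(1, 2)) = Mul(I, Pow(2706, Rational(1, 2)))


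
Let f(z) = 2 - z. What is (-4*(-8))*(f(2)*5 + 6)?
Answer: 192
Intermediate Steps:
(-4*(-8))*(f(2)*5 + 6) = (-4*(-8))*((2 - 1*2)*5 + 6) = 32*((2 - 2)*5 + 6) = 32*(0*5 + 6) = 32*(0 + 6) = 32*6 = 192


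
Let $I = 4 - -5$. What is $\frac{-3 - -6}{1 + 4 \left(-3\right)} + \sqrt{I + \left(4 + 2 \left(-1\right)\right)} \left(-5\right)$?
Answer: $- \frac{3}{11} - 5 \sqrt{11} \approx -16.856$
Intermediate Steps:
$I = 9$ ($I = 4 + 5 = 9$)
$\frac{-3 - -6}{1 + 4 \left(-3\right)} + \sqrt{I + \left(4 + 2 \left(-1\right)\right)} \left(-5\right) = \frac{-3 - -6}{1 + 4 \left(-3\right)} + \sqrt{9 + \left(4 + 2 \left(-1\right)\right)} \left(-5\right) = \frac{-3 + 6}{1 - 12} + \sqrt{9 + \left(4 - 2\right)} \left(-5\right) = \frac{3}{-11} + \sqrt{9 + 2} \left(-5\right) = 3 \left(- \frac{1}{11}\right) + \sqrt{11} \left(-5\right) = - \frac{3}{11} - 5 \sqrt{11}$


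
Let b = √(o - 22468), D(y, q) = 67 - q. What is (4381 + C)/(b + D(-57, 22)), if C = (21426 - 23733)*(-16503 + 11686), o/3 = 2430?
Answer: 500274000/17203 - 11117200*I*√15178/17203 ≈ 29081.0 - 79616.0*I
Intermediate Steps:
o = 7290 (o = 3*2430 = 7290)
C = 11112819 (C = -2307*(-4817) = 11112819)
b = I*√15178 (b = √(7290 - 22468) = √(-15178) = I*√15178 ≈ 123.2*I)
(4381 + C)/(b + D(-57, 22)) = (4381 + 11112819)/(I*√15178 + (67 - 1*22)) = 11117200/(I*√15178 + (67 - 22)) = 11117200/(I*√15178 + 45) = 11117200/(45 + I*√15178)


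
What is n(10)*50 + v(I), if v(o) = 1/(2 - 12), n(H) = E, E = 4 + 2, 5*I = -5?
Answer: 2999/10 ≈ 299.90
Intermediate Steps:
I = -1 (I = (⅕)*(-5) = -1)
E = 6
n(H) = 6
v(o) = -⅒ (v(o) = 1/(-10) = -⅒)
n(10)*50 + v(I) = 6*50 - ⅒ = 300 - ⅒ = 2999/10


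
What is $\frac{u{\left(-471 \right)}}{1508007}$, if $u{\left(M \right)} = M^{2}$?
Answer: $\frac{73947}{502669} \approx 0.14711$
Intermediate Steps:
$\frac{u{\left(-471 \right)}}{1508007} = \frac{\left(-471\right)^{2}}{1508007} = 221841 \cdot \frac{1}{1508007} = \frac{73947}{502669}$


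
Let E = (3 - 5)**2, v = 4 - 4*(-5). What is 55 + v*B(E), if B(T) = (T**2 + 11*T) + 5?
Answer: 1615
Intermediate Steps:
v = 24 (v = 4 + 20 = 24)
E = 4 (E = (-2)**2 = 4)
B(T) = 5 + T**2 + 11*T
55 + v*B(E) = 55 + 24*(5 + 4**2 + 11*4) = 55 + 24*(5 + 16 + 44) = 55 + 24*65 = 55 + 1560 = 1615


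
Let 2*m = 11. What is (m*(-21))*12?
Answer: -1386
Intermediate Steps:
m = 11/2 (m = (½)*11 = 11/2 ≈ 5.5000)
(m*(-21))*12 = ((11/2)*(-21))*12 = -231/2*12 = -1386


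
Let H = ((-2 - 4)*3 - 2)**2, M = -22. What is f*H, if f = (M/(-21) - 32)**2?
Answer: 169000000/441 ≈ 3.8322e+5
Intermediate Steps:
f = 422500/441 (f = (-22/(-21) - 32)**2 = (-22*(-1/21) - 32)**2 = (22/21 - 32)**2 = (-650/21)**2 = 422500/441 ≈ 958.05)
H = 400 (H = (-6*3 - 2)**2 = (-18 - 2)**2 = (-20)**2 = 400)
f*H = (422500/441)*400 = 169000000/441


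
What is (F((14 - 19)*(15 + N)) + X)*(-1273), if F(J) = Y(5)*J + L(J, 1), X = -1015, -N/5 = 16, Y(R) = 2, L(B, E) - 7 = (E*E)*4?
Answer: 450642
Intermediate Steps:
L(B, E) = 7 + 4*E**2 (L(B, E) = 7 + (E*E)*4 = 7 + E**2*4 = 7 + 4*E**2)
N = -80 (N = -5*16 = -80)
F(J) = 11 + 2*J (F(J) = 2*J + (7 + 4*1**2) = 2*J + (7 + 4*1) = 2*J + (7 + 4) = 2*J + 11 = 11 + 2*J)
(F((14 - 19)*(15 + N)) + X)*(-1273) = ((11 + 2*((14 - 19)*(15 - 80))) - 1015)*(-1273) = ((11 + 2*(-5*(-65))) - 1015)*(-1273) = ((11 + 2*325) - 1015)*(-1273) = ((11 + 650) - 1015)*(-1273) = (661 - 1015)*(-1273) = -354*(-1273) = 450642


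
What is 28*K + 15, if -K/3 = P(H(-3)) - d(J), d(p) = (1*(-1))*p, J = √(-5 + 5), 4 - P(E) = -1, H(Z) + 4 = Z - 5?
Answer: -405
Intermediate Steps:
H(Z) = -9 + Z (H(Z) = -4 + (Z - 5) = -4 + (-5 + Z) = -9 + Z)
P(E) = 5 (P(E) = 4 - 1*(-1) = 4 + 1 = 5)
J = 0 (J = √0 = 0)
d(p) = -p
K = -15 (K = -3*(5 - (-1)*0) = -3*(5 - 1*0) = -3*(5 + 0) = -3*5 = -15)
28*K + 15 = 28*(-15) + 15 = -420 + 15 = -405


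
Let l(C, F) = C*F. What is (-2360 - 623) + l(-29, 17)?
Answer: -3476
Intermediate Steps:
(-2360 - 623) + l(-29, 17) = (-2360 - 623) - 29*17 = -2983 - 493 = -3476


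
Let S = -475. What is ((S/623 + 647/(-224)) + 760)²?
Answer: 227363484344929/397444096 ≈ 5.7206e+5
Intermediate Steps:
((S/623 + 647/(-224)) + 760)² = ((-475/623 + 647/(-224)) + 760)² = ((-475*1/623 + 647*(-1/224)) + 760)² = ((-475/623 - 647/224) + 760)² = (-72783/19936 + 760)² = (15078577/19936)² = 227363484344929/397444096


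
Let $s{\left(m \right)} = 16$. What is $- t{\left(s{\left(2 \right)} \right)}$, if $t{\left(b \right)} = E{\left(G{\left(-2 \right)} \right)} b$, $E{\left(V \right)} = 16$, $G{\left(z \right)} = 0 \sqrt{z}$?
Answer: $-256$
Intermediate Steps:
$G{\left(z \right)} = 0$
$t{\left(b \right)} = 16 b$
$- t{\left(s{\left(2 \right)} \right)} = - 16 \cdot 16 = \left(-1\right) 256 = -256$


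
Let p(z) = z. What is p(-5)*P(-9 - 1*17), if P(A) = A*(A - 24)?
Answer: -6500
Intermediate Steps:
P(A) = A*(-24 + A)
p(-5)*P(-9 - 1*17) = -5*(-9 - 1*17)*(-24 + (-9 - 1*17)) = -5*(-9 - 17)*(-24 + (-9 - 17)) = -(-130)*(-24 - 26) = -(-130)*(-50) = -5*1300 = -6500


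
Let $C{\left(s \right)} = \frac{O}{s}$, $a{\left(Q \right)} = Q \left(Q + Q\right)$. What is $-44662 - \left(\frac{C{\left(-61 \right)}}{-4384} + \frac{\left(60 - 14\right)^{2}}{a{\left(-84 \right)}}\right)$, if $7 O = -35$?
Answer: $- \frac{5267185274615}{117933984} \approx -44662.0$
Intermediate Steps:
$O = -5$ ($O = \frac{1}{7} \left(-35\right) = -5$)
$a{\left(Q \right)} = 2 Q^{2}$ ($a{\left(Q \right)} = Q 2 Q = 2 Q^{2}$)
$C{\left(s \right)} = - \frac{5}{s}$
$-44662 - \left(\frac{C{\left(-61 \right)}}{-4384} + \frac{\left(60 - 14\right)^{2}}{a{\left(-84 \right)}}\right) = -44662 - \left(\frac{\left(-5\right) \frac{1}{-61}}{-4384} + \frac{\left(60 - 14\right)^{2}}{2 \left(-84\right)^{2}}\right) = -44662 - \left(\left(-5\right) \left(- \frac{1}{61}\right) \left(- \frac{1}{4384}\right) + \frac{46^{2}}{2 \cdot 7056}\right) = -44662 - \left(\frac{5}{61} \left(- \frac{1}{4384}\right) + \frac{2116}{14112}\right) = -44662 - \left(- \frac{5}{267424} + 2116 \cdot \frac{1}{14112}\right) = -44662 - \left(- \frac{5}{267424} + \frac{529}{3528}\right) = -44662 - \frac{17681207}{117933984} = - \frac{5267185274615}{117933984}$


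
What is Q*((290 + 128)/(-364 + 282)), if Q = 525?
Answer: -109725/41 ≈ -2676.2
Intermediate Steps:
Q*((290 + 128)/(-364 + 282)) = 525*((290 + 128)/(-364 + 282)) = 525*(418/(-82)) = 525*(418*(-1/82)) = 525*(-209/41) = -109725/41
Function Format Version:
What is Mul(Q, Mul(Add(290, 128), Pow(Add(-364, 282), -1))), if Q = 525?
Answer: Rational(-109725, 41) ≈ -2676.2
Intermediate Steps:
Mul(Q, Mul(Add(290, 128), Pow(Add(-364, 282), -1))) = Mul(525, Mul(Add(290, 128), Pow(Add(-364, 282), -1))) = Mul(525, Mul(418, Pow(-82, -1))) = Mul(525, Mul(418, Rational(-1, 82))) = Mul(525, Rational(-209, 41)) = Rational(-109725, 41)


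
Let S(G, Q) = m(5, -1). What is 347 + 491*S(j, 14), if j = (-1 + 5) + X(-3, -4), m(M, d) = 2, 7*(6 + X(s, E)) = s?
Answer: 1329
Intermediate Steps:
X(s, E) = -6 + s/7
j = -17/7 (j = (-1 + 5) + (-6 + (⅐)*(-3)) = 4 + (-6 - 3/7) = 4 - 45/7 = -17/7 ≈ -2.4286)
S(G, Q) = 2
347 + 491*S(j, 14) = 347 + 491*2 = 347 + 982 = 1329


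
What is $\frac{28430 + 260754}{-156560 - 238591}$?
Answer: $- \frac{289184}{395151} \approx -0.73183$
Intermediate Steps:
$\frac{28430 + 260754}{-156560 - 238591} = \frac{289184}{-156560 - 238591} = \frac{289184}{-395151} = 289184 \left(- \frac{1}{395151}\right) = - \frac{289184}{395151}$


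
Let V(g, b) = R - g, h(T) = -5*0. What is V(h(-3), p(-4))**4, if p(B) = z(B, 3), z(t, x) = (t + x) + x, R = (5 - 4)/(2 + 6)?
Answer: 1/4096 ≈ 0.00024414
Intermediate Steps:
h(T) = 0
R = 1/8 ≈ 0.12500
z(t, x) = t + 2*x
p(B) = 6 + B (p(B) = B + 2*3 = B + 6 = 6 + B)
V(g, b) = 1/8 - g
V(h(-3), p(-4))**4 = (1/8 - 1*0)**4 = (1/8 + 0)**4 = (1/8)**4 = 1/4096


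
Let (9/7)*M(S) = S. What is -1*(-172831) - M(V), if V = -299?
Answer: 1557572/9 ≈ 1.7306e+5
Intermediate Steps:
M(S) = 7*S/9
-1*(-172831) - M(V) = -1*(-172831) - 7*(-299)/9 = 172831 - 1*(-2093/9) = 172831 + 2093/9 = 1557572/9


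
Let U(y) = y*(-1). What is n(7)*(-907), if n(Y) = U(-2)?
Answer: -1814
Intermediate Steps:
U(y) = -y
n(Y) = 2 (n(Y) = -1*(-2) = 2)
n(7)*(-907) = 2*(-907) = -1814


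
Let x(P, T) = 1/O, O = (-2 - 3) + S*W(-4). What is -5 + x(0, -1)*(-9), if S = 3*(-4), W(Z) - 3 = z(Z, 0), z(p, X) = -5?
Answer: -104/19 ≈ -5.4737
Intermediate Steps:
W(Z) = -2 (W(Z) = 3 - 5 = -2)
S = -12
O = 19 (O = (-2 - 3) - 12*(-2) = -5 + 24 = 19)
x(P, T) = 1/19
-5 + x(0, -1)*(-9) = -5 + (1/19)*(-9) = -5 - 9/19 = -104/19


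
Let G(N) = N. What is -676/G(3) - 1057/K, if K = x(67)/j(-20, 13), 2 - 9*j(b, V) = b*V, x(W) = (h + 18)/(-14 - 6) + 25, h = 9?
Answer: -6497924/4257 ≈ -1526.4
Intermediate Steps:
x(W) = 473/20 (x(W) = (9 + 18)/(-14 - 6) + 25 = 27/(-20) + 25 = 27*(-1/20) + 25 = -27/20 + 25 = 473/20)
j(b, V) = 2/9 - V*b/9 (j(b, V) = 2/9 - b*V/9 = 2/9 - V*b/9)
K = 4257/5240 (K = 473/(20*(2/9 - ⅑*13*(-20))) = 473/(20*(2/9 + 260/9)) = 473/(20*(262/9)) = (473/20)*(9/262) = 4257/5240 ≈ 0.81240)
-676/G(3) - 1057/K = -676/3 - 1057/4257/5240 = -676*⅓ - 1057*5240/4257 = -676/3 - 5538680/4257 = -6497924/4257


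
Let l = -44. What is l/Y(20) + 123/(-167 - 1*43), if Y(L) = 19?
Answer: -3859/1330 ≈ -2.9015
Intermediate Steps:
l/Y(20) + 123/(-167 - 1*43) = -44/19 + 123/(-167 - 1*43) = -44*1/19 + 123/(-167 - 43) = -44/19 + 123/(-210) = -44/19 + 123*(-1/210) = -44/19 - 41/70 = -3859/1330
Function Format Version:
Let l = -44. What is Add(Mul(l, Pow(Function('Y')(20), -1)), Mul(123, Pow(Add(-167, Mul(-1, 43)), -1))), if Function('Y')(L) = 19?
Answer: Rational(-3859, 1330) ≈ -2.9015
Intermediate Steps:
Add(Mul(l, Pow(Function('Y')(20), -1)), Mul(123, Pow(Add(-167, Mul(-1, 43)), -1))) = Add(Mul(-44, Pow(19, -1)), Mul(123, Pow(Add(-167, Mul(-1, 43)), -1))) = Add(Mul(-44, Rational(1, 19)), Mul(123, Pow(Add(-167, -43), -1))) = Add(Rational(-44, 19), Mul(123, Pow(-210, -1))) = Add(Rational(-44, 19), Mul(123, Rational(-1, 210))) = Add(Rational(-44, 19), Rational(-41, 70)) = Rational(-3859, 1330)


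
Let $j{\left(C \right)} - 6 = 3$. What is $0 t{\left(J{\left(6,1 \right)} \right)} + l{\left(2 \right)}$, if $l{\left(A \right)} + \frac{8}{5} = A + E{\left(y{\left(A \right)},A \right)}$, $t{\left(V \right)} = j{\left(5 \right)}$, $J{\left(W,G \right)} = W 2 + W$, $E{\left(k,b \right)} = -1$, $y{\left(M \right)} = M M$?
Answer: $- \frac{3}{5} \approx -0.6$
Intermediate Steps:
$j{\left(C \right)} = 9$ ($j{\left(C \right)} = 6 + 3 = 9$)
$y{\left(M \right)} = M^{2}$
$J{\left(W,G \right)} = 3 W$ ($J{\left(W,G \right)} = 2 W + W = 3 W$)
$t{\left(V \right)} = 9$
$l{\left(A \right)} = - \frac{13}{5} + A$ ($l{\left(A \right)} = - \frac{8}{5} + \left(A - 1\right) = - \frac{8}{5} + \left(-1 + A\right) = - \frac{13}{5} + A$)
$0 t{\left(J{\left(6,1 \right)} \right)} + l{\left(2 \right)} = 0 \cdot 9 + \left(- \frac{13}{5} + 2\right) = 0 - \frac{3}{5} = - \frac{3}{5}$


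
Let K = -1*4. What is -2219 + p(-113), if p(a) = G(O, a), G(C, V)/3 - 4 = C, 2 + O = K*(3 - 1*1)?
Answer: -2237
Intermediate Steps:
K = -4
O = -10 (O = -2 - 4*(3 - 1*1) = -2 - 4*(3 - 1) = -2 - 4*2 = -2 - 8 = -10)
G(C, V) = 12 + 3*C
p(a) = -18 (p(a) = 12 + 3*(-10) = 12 - 30 = -18)
-2219 + p(-113) = -2219 - 18 = -2237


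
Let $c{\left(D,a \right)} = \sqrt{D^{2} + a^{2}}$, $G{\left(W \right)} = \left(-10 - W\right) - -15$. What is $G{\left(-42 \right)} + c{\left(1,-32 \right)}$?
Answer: $47 + 5 \sqrt{41} \approx 79.016$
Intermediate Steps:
$G{\left(W \right)} = 5 - W$ ($G{\left(W \right)} = \left(-10 - W\right) + 15 = 5 - W$)
$G{\left(-42 \right)} + c{\left(1,-32 \right)} = \left(5 - -42\right) + \sqrt{1^{2} + \left(-32\right)^{2}} = \left(5 + 42\right) + \sqrt{1 + 1024} = 47 + \sqrt{1025} = 47 + 5 \sqrt{41}$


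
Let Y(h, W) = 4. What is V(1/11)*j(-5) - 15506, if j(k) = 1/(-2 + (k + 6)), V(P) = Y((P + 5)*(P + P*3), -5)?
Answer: -15510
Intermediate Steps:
V(P) = 4
j(k) = 1/(4 + k) (j(k) = 1/(-2 + (6 + k)) = 1/(4 + k))
V(1/11)*j(-5) - 15506 = 4/(4 - 5) - 15506 = 4/(-1) - 15506 = 4*(-1) - 15506 = -4 - 15506 = -15510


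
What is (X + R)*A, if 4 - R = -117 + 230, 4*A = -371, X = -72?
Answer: 67151/4 ≈ 16788.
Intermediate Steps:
A = -371/4 (A = (¼)*(-371) = -371/4 ≈ -92.750)
R = -109 (R = 4 - (-117 + 230) = 4 - 1*113 = 4 - 113 = -109)
(X + R)*A = (-72 - 109)*(-371/4) = -181*(-371/4) = 67151/4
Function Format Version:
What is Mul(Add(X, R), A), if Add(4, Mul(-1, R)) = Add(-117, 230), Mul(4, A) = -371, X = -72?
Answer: Rational(67151, 4) ≈ 16788.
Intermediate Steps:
A = Rational(-371, 4) (A = Mul(Rational(1, 4), -371) = Rational(-371, 4) ≈ -92.750)
R = -109 (R = Add(4, Mul(-1, Add(-117, 230))) = Add(4, Mul(-1, 113)) = Add(4, -113) = -109)
Mul(Add(X, R), A) = Mul(Add(-72, -109), Rational(-371, 4)) = Mul(-181, Rational(-371, 4)) = Rational(67151, 4)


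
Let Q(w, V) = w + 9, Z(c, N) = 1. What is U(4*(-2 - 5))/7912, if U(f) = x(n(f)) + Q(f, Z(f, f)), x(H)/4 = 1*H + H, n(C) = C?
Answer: -243/7912 ≈ -0.030713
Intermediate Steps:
Q(w, V) = 9 + w
x(H) = 8*H (x(H) = 4*(1*H + H) = 4*(H + H) = 4*(2*H) = 8*H)
U(f) = 9 + 9*f (U(f) = 8*f + (9 + f) = 9 + 9*f)
U(4*(-2 - 5))/7912 = (9 + 9*(4*(-2 - 5)))/7912 = (9 + 9*(4*(-7)))*(1/7912) = (9 + 9*(-28))*(1/7912) = (9 - 252)*(1/7912) = -243*1/7912 = -243/7912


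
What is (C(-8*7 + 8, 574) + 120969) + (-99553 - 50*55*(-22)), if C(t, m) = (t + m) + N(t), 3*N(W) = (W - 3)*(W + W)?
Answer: 84074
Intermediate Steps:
N(W) = 2*W*(-3 + W)/3 (N(W) = ((W - 3)*(W + W))/3 = ((-3 + W)*(2*W))/3 = (2*W*(-3 + W))/3 = 2*W*(-3 + W)/3)
C(t, m) = m + t + 2*t*(-3 + t)/3 (C(t, m) = (t + m) + 2*t*(-3 + t)/3 = (m + t) + 2*t*(-3 + t)/3 = m + t + 2*t*(-3 + t)/3)
(C(-8*7 + 8, 574) + 120969) + (-99553 - 50*55*(-22)) = ((574 - (-8*7 + 8) + 2*(-8*7 + 8)²/3) + 120969) + (-99553 - 50*55*(-22)) = ((574 - (-56 + 8) + 2*(-56 + 8)²/3) + 120969) + (-99553 - 2750*(-22)) = ((574 - 1*(-48) + (⅔)*(-48)²) + 120969) + (-99553 + 60500) = ((574 + 48 + (⅔)*2304) + 120969) - 39053 = ((574 + 48 + 1536) + 120969) - 39053 = (2158 + 120969) - 39053 = 123127 - 39053 = 84074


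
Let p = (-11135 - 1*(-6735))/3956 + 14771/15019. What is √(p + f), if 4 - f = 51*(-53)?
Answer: 4*√70561298291039/645817 ≈ 52.028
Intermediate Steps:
p = -83147/645817 (p = (-11135 + 6735)*(1/3956) + 14771*(1/15019) = -4400*1/3956 + 14771/15019 = -1100/989 + 14771/15019 = -83147/645817 ≈ -0.12875)
f = 2707 (f = 4 - 51*(-53) = 4 - 1*(-2703) = 4 + 2703 = 2707)
√(p + f) = √(-83147/645817 + 2707) = √(1748143472/645817) = 4*√70561298291039/645817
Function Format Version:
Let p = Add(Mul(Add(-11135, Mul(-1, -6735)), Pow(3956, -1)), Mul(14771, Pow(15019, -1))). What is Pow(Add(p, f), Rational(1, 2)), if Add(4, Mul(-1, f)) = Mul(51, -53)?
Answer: Mul(Rational(4, 645817), Pow(70561298291039, Rational(1, 2))) ≈ 52.028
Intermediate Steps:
p = Rational(-83147, 645817) (p = Add(Mul(Add(-11135, 6735), Rational(1, 3956)), Mul(14771, Rational(1, 15019))) = Add(Mul(-4400, Rational(1, 3956)), Rational(14771, 15019)) = Add(Rational(-1100, 989), Rational(14771, 15019)) = Rational(-83147, 645817) ≈ -0.12875)
f = 2707 (f = Add(4, Mul(-1, Mul(51, -53))) = Add(4, Mul(-1, -2703)) = Add(4, 2703) = 2707)
Pow(Add(p, f), Rational(1, 2)) = Pow(Add(Rational(-83147, 645817), 2707), Rational(1, 2)) = Pow(Rational(1748143472, 645817), Rational(1, 2)) = Mul(Rational(4, 645817), Pow(70561298291039, Rational(1, 2)))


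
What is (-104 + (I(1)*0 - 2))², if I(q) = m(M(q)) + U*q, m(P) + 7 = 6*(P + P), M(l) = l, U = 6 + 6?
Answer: 11236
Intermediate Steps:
U = 12
m(P) = -7 + 12*P (m(P) = -7 + 6*(P + P) = -7 + 6*(2*P) = -7 + 12*P)
I(q) = -7 + 24*q (I(q) = (-7 + 12*q) + 12*q = -7 + 24*q)
(-104 + (I(1)*0 - 2))² = (-104 + ((-7 + 24*1)*0 - 2))² = (-104 + ((-7 + 24)*0 - 2))² = (-104 + (17*0 - 2))² = (-104 + (0 - 2))² = (-104 - 2)² = (-106)² = 11236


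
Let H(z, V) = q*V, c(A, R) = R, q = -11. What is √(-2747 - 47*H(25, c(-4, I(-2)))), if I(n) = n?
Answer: I*√3781 ≈ 61.49*I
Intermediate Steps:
H(z, V) = -11*V
√(-2747 - 47*H(25, c(-4, I(-2)))) = √(-2747 - (-517)*(-2)) = √(-2747 - 47*22) = √(-2747 - 1034) = √(-3781) = I*√3781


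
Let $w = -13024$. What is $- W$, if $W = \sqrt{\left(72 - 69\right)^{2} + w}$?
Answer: $- i \sqrt{13015} \approx - 114.08 i$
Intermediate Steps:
$W = i \sqrt{13015}$ ($W = \sqrt{\left(72 - 69\right)^{2} - 13024} = \sqrt{3^{2} - 13024} = \sqrt{9 - 13024} = \sqrt{-13015} = i \sqrt{13015} \approx 114.08 i$)
$- W = - i \sqrt{13015}$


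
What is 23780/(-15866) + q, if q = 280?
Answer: 2209350/7933 ≈ 278.50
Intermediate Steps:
23780/(-15866) + q = 23780/(-15866) + 280 = 23780*(-1/15866) + 280 = -11890/7933 + 280 = 2209350/7933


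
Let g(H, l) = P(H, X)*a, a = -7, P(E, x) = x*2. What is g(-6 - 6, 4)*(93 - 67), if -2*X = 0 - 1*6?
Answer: -1092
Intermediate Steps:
X = 3 (X = -(0 - 1*6)/2 = -(0 - 6)/2 = -½*(-6) = 3)
P(E, x) = 2*x
g(H, l) = -42 (g(H, l) = (2*3)*(-7) = 6*(-7) = -42)
g(-6 - 6, 4)*(93 - 67) = -42*(93 - 67) = -42*26 = -1092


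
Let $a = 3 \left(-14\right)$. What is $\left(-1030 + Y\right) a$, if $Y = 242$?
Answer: $33096$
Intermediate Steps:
$a = -42$
$\left(-1030 + Y\right) a = \left(-1030 + 242\right) \left(-42\right) = \left(-788\right) \left(-42\right) = 33096$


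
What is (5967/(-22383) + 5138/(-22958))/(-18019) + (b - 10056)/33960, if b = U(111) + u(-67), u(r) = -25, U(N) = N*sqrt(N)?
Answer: -1728435066854449/5823136269036840 + 37*sqrt(111)/11320 ≈ -0.26239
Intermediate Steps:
U(N) = N**(3/2)
b = -25 + 111*sqrt(111) (b = 111**(3/2) - 25 = 111*sqrt(111) - 25 = -25 + 111*sqrt(111) ≈ 1144.5)
(5967/(-22383) + 5138/(-22958))/(-18019) + (b - 10056)/33960 = (5967/(-22383) + 5138/(-22958))/(-18019) + ((-25 + 111*sqrt(111)) - 10056)/33960 = (5967*(-1/22383) + 5138*(-1/22958))*(-1/18019) + (-10081 + 111*sqrt(111))*(1/33960) = (-221/829 - 2569/11479)*(-1/18019) + (-10081/33960 + 37*sqrt(111)/11320) = -4666560/9516091*(-1/18019) + (-10081/33960 + 37*sqrt(111)/11320) = 4666560/171470443729 + (-10081/33960 + 37*sqrt(111)/11320) = -1728435066854449/5823136269036840 + 37*sqrt(111)/11320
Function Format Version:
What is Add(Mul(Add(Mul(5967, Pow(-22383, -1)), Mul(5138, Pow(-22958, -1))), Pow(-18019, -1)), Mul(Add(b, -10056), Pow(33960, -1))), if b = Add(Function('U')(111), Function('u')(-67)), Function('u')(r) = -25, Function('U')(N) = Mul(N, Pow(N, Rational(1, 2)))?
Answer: Add(Rational(-1728435066854449, 5823136269036840), Mul(Rational(37, 11320), Pow(111, Rational(1, 2)))) ≈ -0.26239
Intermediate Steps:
Function('U')(N) = Pow(N, Rational(3, 2))
b = Add(-25, Mul(111, Pow(111, Rational(1, 2)))) (b = Add(Pow(111, Rational(3, 2)), -25) = Add(Mul(111, Pow(111, Rational(1, 2))), -25) = Add(-25, Mul(111, Pow(111, Rational(1, 2)))) ≈ 1144.5)
Add(Mul(Add(Mul(5967, Pow(-22383, -1)), Mul(5138, Pow(-22958, -1))), Pow(-18019, -1)), Mul(Add(b, -10056), Pow(33960, -1))) = Add(Mul(Add(Mul(5967, Pow(-22383, -1)), Mul(5138, Pow(-22958, -1))), Pow(-18019, -1)), Mul(Add(Add(-25, Mul(111, Pow(111, Rational(1, 2)))), -10056), Pow(33960, -1))) = Add(Mul(Add(Mul(5967, Rational(-1, 22383)), Mul(5138, Rational(-1, 22958))), Rational(-1, 18019)), Mul(Add(-10081, Mul(111, Pow(111, Rational(1, 2)))), Rational(1, 33960))) = Add(Mul(Add(Rational(-221, 829), Rational(-2569, 11479)), Rational(-1, 18019)), Add(Rational(-10081, 33960), Mul(Rational(37, 11320), Pow(111, Rational(1, 2))))) = Add(Mul(Rational(-4666560, 9516091), Rational(-1, 18019)), Add(Rational(-10081, 33960), Mul(Rational(37, 11320), Pow(111, Rational(1, 2))))) = Add(Rational(4666560, 171470443729), Add(Rational(-10081, 33960), Mul(Rational(37, 11320), Pow(111, Rational(1, 2))))) = Add(Rational(-1728435066854449, 5823136269036840), Mul(Rational(37, 11320), Pow(111, Rational(1, 2))))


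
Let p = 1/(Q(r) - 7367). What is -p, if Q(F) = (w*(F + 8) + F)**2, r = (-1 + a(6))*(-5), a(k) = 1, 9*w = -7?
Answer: 81/593591 ≈ 0.00013646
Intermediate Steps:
w = -7/9 (w = (1/9)*(-7) = -7/9 ≈ -0.77778)
r = 0 (r = (-1 + 1)*(-5) = 0*(-5) = 0)
Q(F) = (-56/9 + 2*F/9)**2 (Q(F) = (-7*(F + 8)/9 + F)**2 = (-7*(8 + F)/9 + F)**2 = ((-56/9 - 7*F/9) + F)**2 = (-56/9 + 2*F/9)**2)
p = -81/593591 (p = 1/(4*(-28 + 0)**2/81 - 7367) = 1/((4/81)*(-28)**2 - 7367) = 1/((4/81)*784 - 7367) = 1/(3136/81 - 7367) = 1/(-593591/81) = -81/593591 ≈ -0.00013646)
-p = -1*(-81/593591) = 81/593591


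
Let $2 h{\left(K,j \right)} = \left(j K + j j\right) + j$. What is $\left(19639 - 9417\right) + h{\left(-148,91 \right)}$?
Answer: $7674$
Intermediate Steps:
$h{\left(K,j \right)} = \frac{j}{2} + \frac{j^{2}}{2} + \frac{K j}{2}$ ($h{\left(K,j \right)} = \frac{\left(j K + j j\right) + j}{2} = \frac{\left(K j + j^{2}\right) + j}{2} = \frac{\left(j^{2} + K j\right) + j}{2} = \frac{j + j^{2} + K j}{2} = \frac{j}{2} + \frac{j^{2}}{2} + \frac{K j}{2}$)
$\left(19639 - 9417\right) + h{\left(-148,91 \right)} = \left(19639 - 9417\right) + \frac{1}{2} \cdot 91 \left(1 - 148 + 91\right) = 10222 + \frac{1}{2} \cdot 91 \left(-56\right) = 10222 - 2548 = 7674$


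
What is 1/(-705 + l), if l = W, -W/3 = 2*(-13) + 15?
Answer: -1/672 ≈ -0.0014881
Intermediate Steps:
W = 33 (W = -3*(2*(-13) + 15) = -3*(-26 + 15) = -3*(-11) = 33)
l = 33
1/(-705 + l) = 1/(-705 + 33) = 1/(-672) = -1/672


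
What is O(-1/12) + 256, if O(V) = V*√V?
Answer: 256 - I*√3/72 ≈ 256.0 - 0.024056*I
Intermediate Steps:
O(V) = V^(3/2)
O(-1/12) + 256 = (-1/12)^(3/2) + 256 = -I*√3/72 + 256 = 256 - I*√3/72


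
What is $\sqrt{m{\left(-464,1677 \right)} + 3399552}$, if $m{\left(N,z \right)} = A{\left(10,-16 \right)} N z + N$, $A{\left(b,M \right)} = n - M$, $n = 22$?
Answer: $4 i \sqrt{1635611} \approx 5115.6 i$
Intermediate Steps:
$A{\left(b,M \right)} = 22 - M$
$m{\left(N,z \right)} = N + 38 N z$ ($m{\left(N,z \right)} = \left(22 - -16\right) N z + N = \left(22 + 16\right) N z + N = 38 N z + N = N + 38 N z$)
$\sqrt{m{\left(-464,1677 \right)} + 3399552} = \sqrt{- 464 \left(1 + 38 \cdot 1677\right) + 3399552} = \sqrt{- 464 \left(1 + 63726\right) + 3399552} = \sqrt{\left(-464\right) 63727 + 3399552} = \sqrt{-29569328 + 3399552} = \sqrt{-26169776} = 4 i \sqrt{1635611}$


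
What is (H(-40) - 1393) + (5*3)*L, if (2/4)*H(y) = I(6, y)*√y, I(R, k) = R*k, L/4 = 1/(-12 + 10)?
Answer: -1423 - 960*I*√10 ≈ -1423.0 - 3035.8*I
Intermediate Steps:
L = -2 (L = 4/(-12 + 10) = 4/(-2) = 4*(-½) = -2)
H(y) = 12*y^(3/2) (H(y) = 2*((6*y)*√y) = 2*(6*y^(3/2)) = 12*y^(3/2))
(H(-40) - 1393) + (5*3)*L = (12*(-40)^(3/2) - 1393) + (5*3)*(-2) = (12*(-80*I*√10) - 1393) + 15*(-2) = (-960*I*√10 - 1393) - 30 = (-1393 - 960*I*√10) - 30 = -1423 - 960*I*√10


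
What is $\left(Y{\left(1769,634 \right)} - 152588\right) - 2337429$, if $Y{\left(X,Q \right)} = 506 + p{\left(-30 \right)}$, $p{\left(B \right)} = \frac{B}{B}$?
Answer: $-2489510$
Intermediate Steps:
$p{\left(B \right)} = 1$
$Y{\left(X,Q \right)} = 507$ ($Y{\left(X,Q \right)} = 506 + 1 = 507$)
$\left(Y{\left(1769,634 \right)} - 152588\right) - 2337429 = \left(507 - 152588\right) - 2337429 = -152081 - 2337429 = -2489510$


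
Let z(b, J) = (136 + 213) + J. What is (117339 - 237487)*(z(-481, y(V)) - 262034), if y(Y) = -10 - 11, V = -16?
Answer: 31443452488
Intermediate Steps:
y(Y) = -21
z(b, J) = 349 + J
(117339 - 237487)*(z(-481, y(V)) - 262034) = (117339 - 237487)*((349 - 21) - 262034) = -120148*(328 - 262034) = -120148*(-261706) = 31443452488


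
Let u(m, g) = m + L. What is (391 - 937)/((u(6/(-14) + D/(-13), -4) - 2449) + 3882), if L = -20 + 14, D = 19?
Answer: -49686/129685 ≈ -0.38313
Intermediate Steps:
L = -6
u(m, g) = -6 + m (u(m, g) = m - 6 = -6 + m)
(391 - 937)/((u(6/(-14) + D/(-13), -4) - 2449) + 3882) = (391 - 937)/(((-6 + (6/(-14) + 19/(-13))) - 2449) + 3882) = -546/(((-6 + (6*(-1/14) + 19*(-1/13))) - 2449) + 3882) = -546/(((-6 + (-3/7 - 19/13)) - 2449) + 3882) = -546/(((-6 - 172/91) - 2449) + 3882) = -546/((-718/91 - 2449) + 3882) = -546/(-223577/91 + 3882) = -546/129685/91 = -546*91/129685 = -49686/129685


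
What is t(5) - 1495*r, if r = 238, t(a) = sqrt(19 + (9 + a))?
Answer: -355810 + sqrt(33) ≈ -3.5580e+5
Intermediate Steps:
t(a) = sqrt(28 + a)
t(5) - 1495*r = sqrt(28 + 5) - 1495*238 = sqrt(33) - 355810 = -355810 + sqrt(33)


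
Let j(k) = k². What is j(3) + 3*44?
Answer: 141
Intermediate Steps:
j(3) + 3*44 = 3² + 3*44 = 9 + 132 = 141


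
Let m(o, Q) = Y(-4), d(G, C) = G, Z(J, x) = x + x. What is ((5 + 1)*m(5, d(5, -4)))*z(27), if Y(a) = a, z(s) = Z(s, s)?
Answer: -1296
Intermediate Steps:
Z(J, x) = 2*x
z(s) = 2*s
m(o, Q) = -4
((5 + 1)*m(5, d(5, -4)))*z(27) = ((5 + 1)*(-4))*(2*27) = (6*(-4))*54 = -24*54 = -1296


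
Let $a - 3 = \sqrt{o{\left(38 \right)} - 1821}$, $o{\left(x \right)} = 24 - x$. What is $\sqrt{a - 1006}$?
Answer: $\sqrt{-1003 + i \sqrt{1835}} \approx 0.67614 + 31.677 i$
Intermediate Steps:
$a = 3 + i \sqrt{1835}$ ($a = 3 + \sqrt{\left(24 - 38\right) - 1821} = 3 + \sqrt{-14 - 1821} = 3 + \sqrt{-1835} = 3 + i \sqrt{1835} \approx 3.0 + 42.837 i$)
$\sqrt{a - 1006} = \sqrt{\left(3 + i \sqrt{1835}\right) - 1006} = \sqrt{-1003 + i \sqrt{1835}}$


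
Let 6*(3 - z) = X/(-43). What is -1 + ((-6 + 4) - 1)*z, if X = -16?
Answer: -422/43 ≈ -9.8139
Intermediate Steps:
z = 379/129 (z = 3 - (-8)/(3*(-43)) = 3 - (-8)*(-1)/(3*43) = 3 - ⅙*16/43 = 3 - 8/129 = 379/129 ≈ 2.9380)
-1 + ((-6 + 4) - 1)*z = -1 + ((-6 + 4) - 1)*(379/129) = -1 + (-2 - 1)*(379/129) = -1 - 3*379/129 = -1 - 379/43 = -422/43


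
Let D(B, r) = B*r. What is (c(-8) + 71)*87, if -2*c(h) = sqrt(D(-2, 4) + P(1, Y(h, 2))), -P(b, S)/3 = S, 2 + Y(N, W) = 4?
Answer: 6177 - 87*I*sqrt(14)/2 ≈ 6177.0 - 162.76*I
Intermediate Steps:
Y(N, W) = 2 (Y(N, W) = -2 + 4 = 2)
P(b, S) = -3*S
c(h) = -I*sqrt(14)/2 (c(h) = -sqrt(-2*4 - 3*2)/2 = -sqrt(-8 - 6)/2 = -I*sqrt(14)/2)
(c(-8) + 71)*87 = (-I*sqrt(14)/2 + 71)*87 = (71 - I*sqrt(14)/2)*87 = 6177 - 87*I*sqrt(14)/2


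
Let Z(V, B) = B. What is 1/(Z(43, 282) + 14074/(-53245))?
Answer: 53245/15001016 ≈ 0.0035494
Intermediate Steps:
1/(Z(43, 282) + 14074/(-53245)) = 1/(282 + 14074/(-53245)) = 1/(282 + 14074*(-1/53245)) = 1/(282 - 14074/53245) = 1/(15001016/53245) = 53245/15001016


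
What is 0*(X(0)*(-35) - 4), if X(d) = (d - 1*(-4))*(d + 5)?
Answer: 0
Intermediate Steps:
X(d) = (4 + d)*(5 + d) (X(d) = (d + 4)*(5 + d) = (4 + d)*(5 + d))
0*(X(0)*(-35) - 4) = 0*((20 + 0**2 + 9*0)*(-35) - 4) = 0*((20 + 0 + 0)*(-35) - 4) = 0*(20*(-35) - 4) = 0*(-700 - 4) = 0*(-704) = 0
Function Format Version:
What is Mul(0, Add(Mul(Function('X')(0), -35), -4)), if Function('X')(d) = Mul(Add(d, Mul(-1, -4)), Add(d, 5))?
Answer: 0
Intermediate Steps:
Function('X')(d) = Mul(Add(4, d), Add(5, d)) (Function('X')(d) = Mul(Add(d, 4), Add(5, d)) = Mul(Add(4, d), Add(5, d)))
Mul(0, Add(Mul(Function('X')(0), -35), -4)) = Mul(0, Add(Mul(Add(20, Pow(0, 2), Mul(9, 0)), -35), -4)) = Mul(0, Add(Mul(Add(20, 0, 0), -35), -4)) = Mul(0, Add(Mul(20, -35), -4)) = Mul(0, Add(-700, -4)) = Mul(0, -704) = 0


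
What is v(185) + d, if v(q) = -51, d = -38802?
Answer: -38853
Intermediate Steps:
v(185) + d = -51 - 38802 = -38853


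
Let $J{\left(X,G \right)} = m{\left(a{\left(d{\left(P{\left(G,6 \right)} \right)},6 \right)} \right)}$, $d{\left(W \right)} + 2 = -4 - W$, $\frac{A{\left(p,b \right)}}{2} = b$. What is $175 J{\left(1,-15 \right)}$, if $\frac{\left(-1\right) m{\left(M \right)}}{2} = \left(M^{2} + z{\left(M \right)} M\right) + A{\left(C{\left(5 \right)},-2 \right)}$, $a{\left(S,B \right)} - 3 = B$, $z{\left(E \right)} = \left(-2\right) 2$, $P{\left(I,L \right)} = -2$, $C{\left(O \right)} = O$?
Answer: $-14350$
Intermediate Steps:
$A{\left(p,b \right)} = 2 b$
$d{\left(W \right)} = -6 - W$ ($d{\left(W \right)} = -2 - \left(4 + W\right) = -6 - W$)
$z{\left(E \right)} = -4$
$a{\left(S,B \right)} = 3 + B$
$m{\left(M \right)} = 8 - 2 M^{2} + 8 M$ ($m{\left(M \right)} = - 2 \left(\left(M^{2} - 4 M\right) + 2 \left(-2\right)\right) = - 2 \left(\left(M^{2} - 4 M\right) - 4\right) = - 2 \left(-4 + M^{2} - 4 M\right) = 8 - 2 M^{2} + 8 M$)
$J{\left(X,G \right)} = -82$ ($J{\left(X,G \right)} = 8 - 2 \left(3 + 6\right)^{2} + 8 \left(3 + 6\right) = 8 - 2 \cdot 9^{2} + 8 \cdot 9 = 8 - 162 + 72 = -82$)
$175 J{\left(1,-15 \right)} = 175 \left(-82\right) = -14350$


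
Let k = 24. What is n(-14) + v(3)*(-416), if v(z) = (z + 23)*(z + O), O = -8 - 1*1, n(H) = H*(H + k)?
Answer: 64756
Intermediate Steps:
n(H) = H*(24 + H) (n(H) = H*(H + 24) = H*(24 + H))
O = -9 (O = -8 - 1 = -9)
v(z) = (-9 + z)*(23 + z) (v(z) = (z + 23)*(z - 9) = (23 + z)*(-9 + z) = (-9 + z)*(23 + z))
n(-14) + v(3)*(-416) = -14*(24 - 14) + (-207 + 3² + 14*3)*(-416) = -14*10 + (-207 + 9 + 42)*(-416) = -140 - 156*(-416) = -140 + 64896 = 64756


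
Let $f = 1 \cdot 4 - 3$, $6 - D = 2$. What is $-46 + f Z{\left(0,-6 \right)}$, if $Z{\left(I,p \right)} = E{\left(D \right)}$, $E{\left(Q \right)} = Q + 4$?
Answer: $-38$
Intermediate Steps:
$D = 4$ ($D = 6 - 2 = 4$)
$E{\left(Q \right)} = 4 + Q$
$Z{\left(I,p \right)} = 8$ ($Z{\left(I,p \right)} = 4 + 4 = 8$)
$f = 1$ ($f = 4 - 3 = 1$)
$-46 + f Z{\left(0,-6 \right)} = -46 + 1 \cdot 8 = -46 + 8 = -38$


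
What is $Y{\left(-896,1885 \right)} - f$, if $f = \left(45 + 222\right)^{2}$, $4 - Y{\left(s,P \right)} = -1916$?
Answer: $-69369$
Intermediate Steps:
$Y{\left(s,P \right)} = 1920$ ($Y{\left(s,P \right)} = 4 - -1916 = 4 + 1916 = 1920$)
$f = 71289$ ($f = 267^{2} = 71289$)
$Y{\left(-896,1885 \right)} - f = 1920 - 71289 = -69369$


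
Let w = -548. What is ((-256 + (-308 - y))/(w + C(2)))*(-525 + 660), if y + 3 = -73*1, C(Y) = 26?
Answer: 3660/29 ≈ 126.21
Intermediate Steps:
y = -76 (y = -3 - 73*1 = -3 - 73 = -76)
((-256 + (-308 - y))/(w + C(2)))*(-525 + 660) = ((-256 + (-308 - 1*(-76)))/(-548 + 26))*(-525 + 660) = ((-256 + (-308 + 76))/(-522))*135 = ((-256 - 232)*(-1/522))*135 = -488*(-1/522)*135 = (244/261)*135 = 3660/29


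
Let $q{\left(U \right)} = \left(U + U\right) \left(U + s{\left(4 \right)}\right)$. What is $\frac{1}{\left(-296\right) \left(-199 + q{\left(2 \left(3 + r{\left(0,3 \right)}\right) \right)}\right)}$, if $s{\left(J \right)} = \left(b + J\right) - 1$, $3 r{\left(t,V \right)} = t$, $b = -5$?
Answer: $\frac{1}{44696} \approx 2.2373 \cdot 10^{-5}$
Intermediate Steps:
$r{\left(t,V \right)} = \frac{t}{3}$
$s{\left(J \right)} = -6 + J$ ($s{\left(J \right)} = \left(-5 + J\right) - 1 = -6 + J$)
$q{\left(U \right)} = 2 U \left(-2 + U\right)$ ($q{\left(U \right)} = \left(U + U\right) \left(U + \left(-6 + 4\right)\right) = 2 U \left(U - 2\right) = 2 U \left(-2 + U\right)$)
$\frac{1}{\left(-296\right) \left(-199 + q{\left(2 \left(3 + r{\left(0,3 \right)}\right) \right)}\right)} = \frac{1}{\left(-296\right) \left(-199 + 2 \cdot 2 \left(3 + \frac{1}{3} \cdot 0\right) \left(-2 + 2 \left(3 + \frac{1}{3} \cdot 0\right)\right)\right)} = \frac{1}{\left(-296\right) \left(-199 + 2 \cdot 2 \left(3 + 0\right) \left(-2 + 2 \left(3 + 0\right)\right)\right)} = \frac{1}{\left(-296\right) \left(-199 + 2 \cdot 2 \cdot 3 \left(-2 + 2 \cdot 3\right)\right)} = \frac{1}{\left(-296\right) \left(-199 + 2 \cdot 6 \left(-2 + 6\right)\right)} = \frac{1}{\left(-296\right) \left(-199 + 2 \cdot 6 \cdot 4\right)} = \frac{1}{\left(-296\right) \left(-199 + 48\right)} = \frac{1}{\left(-296\right) \left(-151\right)} = \frac{1}{44696}$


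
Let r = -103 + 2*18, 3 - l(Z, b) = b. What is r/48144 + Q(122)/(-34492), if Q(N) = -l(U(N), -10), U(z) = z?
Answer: -421273/415145712 ≈ -0.0010148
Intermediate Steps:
l(Z, b) = 3 - b
Q(N) = -13 (Q(N) = -(3 - 1*(-10)) = -(3 + 10) = -1*13 = -13)
r = -67 (r = -103 + 36 = -67)
r/48144 + Q(122)/(-34492) = -67/48144 - 13/(-34492) = -67*1/48144 - 13*(-1/34492) = -67/48144 + 13/34492 = -421273/415145712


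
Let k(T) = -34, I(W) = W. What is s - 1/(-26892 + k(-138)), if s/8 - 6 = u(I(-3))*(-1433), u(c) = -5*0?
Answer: 1292449/26926 ≈ 48.000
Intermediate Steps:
u(c) = 0
s = 48 (s = 48 + 8*(0*(-1433)) = 48 + 8*0 = 48 + 0 = 48)
s - 1/(-26892 + k(-138)) = 48 - 1/(-26892 - 34) = 48 - 1/(-26926) = 48 - 1*(-1/26926) = 48 + 1/26926 = 1292449/26926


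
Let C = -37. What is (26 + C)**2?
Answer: 121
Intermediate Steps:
(26 + C)**2 = (26 - 37)**2 = (-11)**2 = 121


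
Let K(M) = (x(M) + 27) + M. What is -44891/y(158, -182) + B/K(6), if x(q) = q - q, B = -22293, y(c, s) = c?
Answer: -1667899/1738 ≈ -959.67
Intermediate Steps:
x(q) = 0
K(M) = 27 + M (K(M) = (0 + 27) + M = 27 + M)
-44891/y(158, -182) + B/K(6) = -44891/158 - 22293/(27 + 6) = -44891*1/158 - 22293/33 = -44891/158 - 22293*1/33 = -44891/158 - 7431/11 = -1667899/1738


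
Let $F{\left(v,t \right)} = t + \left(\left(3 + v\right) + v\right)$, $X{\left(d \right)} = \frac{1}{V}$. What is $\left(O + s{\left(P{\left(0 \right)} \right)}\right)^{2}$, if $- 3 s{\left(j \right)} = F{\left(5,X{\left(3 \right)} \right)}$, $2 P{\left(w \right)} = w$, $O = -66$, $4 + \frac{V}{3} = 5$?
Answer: $\frac{401956}{81} \approx 4962.4$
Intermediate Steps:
$V = 3$ ($V = -12 + 3 \cdot 5 = -12 + 15 = 3$)
$X{\left(d \right)} = \frac{1}{3}$
$P{\left(w \right)} = \frac{w}{2}$
$F{\left(v,t \right)} = 3 + t + 2 v$ ($F{\left(v,t \right)} = t + \left(3 + 2 v\right) = 3 + t + 2 v$)
$s{\left(j \right)} = - \frac{40}{9}$ ($s{\left(j \right)} = - \frac{3 + \frac{1}{3} + 2 \cdot 5}{3} = - \frac{3 + \frac{1}{3} + 10}{3} = \left(- \frac{1}{3}\right) \frac{40}{3} = - \frac{40}{9}$)
$\left(O + s{\left(P{\left(0 \right)} \right)}\right)^{2} = \left(-66 - \frac{40}{9}\right)^{2} = \left(- \frac{634}{9}\right)^{2} = \frac{401956}{81}$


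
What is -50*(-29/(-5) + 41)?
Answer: -2340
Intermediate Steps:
-50*(-29/(-5) + 41) = -50*(-29*(-⅕) + 41) = -50*(29/5 + 41) = -50*234/5 = -2340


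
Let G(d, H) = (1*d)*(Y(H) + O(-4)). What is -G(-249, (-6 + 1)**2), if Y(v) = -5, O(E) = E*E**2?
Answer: -17181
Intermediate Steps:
O(E) = E**3
G(d, H) = -69*d (G(d, H) = (1*d)*(-5 + (-4)**3) = d*(-5 - 64) = d*(-69) = -69*d)
-G(-249, (-6 + 1)**2) = -(-69)*(-249) = -1*17181 = -17181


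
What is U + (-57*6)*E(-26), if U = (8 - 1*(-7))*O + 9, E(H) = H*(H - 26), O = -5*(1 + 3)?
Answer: -462675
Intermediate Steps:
O = -20 (O = -5*4 = -20)
E(H) = H*(-26 + H)
U = -291 (U = (8 - 1*(-7))*(-20) + 9 = (8 + 7)*(-20) + 9 = 15*(-20) + 9 = -300 + 9 = -291)
U + (-57*6)*E(-26) = -291 + (-57*6)*(-26*(-26 - 26)) = -291 - (-8892)*(-52) = -291 - 342*1352 = -291 - 462384 = -462675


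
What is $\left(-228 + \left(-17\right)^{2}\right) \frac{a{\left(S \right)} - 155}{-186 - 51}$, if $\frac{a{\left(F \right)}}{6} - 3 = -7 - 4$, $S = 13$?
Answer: $\frac{12383}{237} \approx 52.249$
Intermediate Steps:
$a{\left(F \right)} = -48$ ($a{\left(F \right)} = 18 + 6 \left(-7 - 4\right) = 18 + 6 \left(-11\right) = 18 - 66 = -48$)
$\left(-228 + \left(-17\right)^{2}\right) \frac{a{\left(S \right)} - 155}{-186 - 51} = \left(-228 + \left(-17\right)^{2}\right) \frac{-48 - 155}{-186 - 51} = \left(-228 + 289\right) \left(- \frac{203}{-186 - 51}\right) = 61 \left(- \frac{203}{-186 + \left(-56 + 5\right)}\right) = 61 \left(- \frac{203}{-186 - 51}\right) = 61 \left(- \frac{203}{-237}\right) = 61 \left(\left(-203\right) \left(- \frac{1}{237}\right)\right) = 61 \cdot \frac{203}{237} = \frac{12383}{237}$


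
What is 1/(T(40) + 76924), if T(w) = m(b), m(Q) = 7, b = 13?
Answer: 1/76931 ≈ 1.2999e-5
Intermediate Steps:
T(w) = 7
1/(T(40) + 76924) = 1/(7 + 76924) = 1/76931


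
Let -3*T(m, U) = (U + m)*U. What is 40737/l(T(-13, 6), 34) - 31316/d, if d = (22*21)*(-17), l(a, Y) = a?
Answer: 22884773/7854 ≈ 2913.8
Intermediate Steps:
T(m, U) = -U*(U + m)/3 (T(m, U) = -(U + m)*U/3 = -U*(U + m)/3)
d = -7854 (d = 462*(-17) = -7854)
40737/l(T(-13, 6), 34) - 31316/d = 40737/((-⅓*6*(6 - 13))) - 31316/(-7854) = 40737/((-⅓*6*(-7))) - 31316*(-1/7854) = 40737/14 + 15658/3927 = 22884773/7854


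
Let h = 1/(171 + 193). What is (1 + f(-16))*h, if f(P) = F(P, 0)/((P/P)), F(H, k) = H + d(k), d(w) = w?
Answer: -15/364 ≈ -0.041209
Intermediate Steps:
F(H, k) = H + k
f(P) = P (f(P) = (P + 0)/((P/P)) = P/1 = P*1 = P)
h = 1/364 ≈ 0.0027473
(1 + f(-16))*h = (1 - 16)*(1/364) = -15*1/364 = -15/364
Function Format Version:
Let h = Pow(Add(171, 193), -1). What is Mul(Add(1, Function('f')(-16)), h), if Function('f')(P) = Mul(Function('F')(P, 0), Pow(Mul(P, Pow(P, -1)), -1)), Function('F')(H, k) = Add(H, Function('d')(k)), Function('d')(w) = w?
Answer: Rational(-15, 364) ≈ -0.041209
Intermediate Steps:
Function('F')(H, k) = Add(H, k)
Function('f')(P) = P (Function('f')(P) = Mul(Add(P, 0), Pow(Mul(P, Pow(P, -1)), -1)) = Mul(P, Pow(1, -1)) = Mul(P, 1) = P)
h = Rational(1, 364) (h = Pow(364, -1) = Rational(1, 364) ≈ 0.0027473)
Mul(Add(1, Function('f')(-16)), h) = Mul(Add(1, -16), Rational(1, 364)) = Mul(-15, Rational(1, 364)) = Rational(-15, 364)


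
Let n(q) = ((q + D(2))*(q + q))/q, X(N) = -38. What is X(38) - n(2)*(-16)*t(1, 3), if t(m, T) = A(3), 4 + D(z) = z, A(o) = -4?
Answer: -38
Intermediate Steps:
D(z) = -4 + z
t(m, T) = -4
n(q) = -4 + 2*q (n(q) = ((q + (-4 + 2))*(q + q))/q = ((q - 2)*(2*q))/q = ((-2 + q)*(2*q))/q = (2*q*(-2 + q))/q = -4 + 2*q)
X(38) - n(2)*(-16)*t(1, 3) = -38 - (-4 + 2*2)*(-16)*(-4) = -38 - (-4 + 4)*(-16)*(-4) = -38 - 0*(-16)*(-4) = -38 - 0*(-4) = -38 - 1*0 = -38 + 0 = -38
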